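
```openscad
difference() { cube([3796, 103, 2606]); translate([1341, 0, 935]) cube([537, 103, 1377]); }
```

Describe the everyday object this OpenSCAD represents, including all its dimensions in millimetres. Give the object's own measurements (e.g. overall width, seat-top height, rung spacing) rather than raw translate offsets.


A wall 3796 mm long (x), 103 mm thick (y), 2606 mm tall, with a rectangular window opening cut through it. The opening is 537 mm wide and 1377 mm tall; its sill is at z = 935 mm and its near (−x) edge is 1341 mm from the wall's −x end. The opening passes through the full wall thickness.


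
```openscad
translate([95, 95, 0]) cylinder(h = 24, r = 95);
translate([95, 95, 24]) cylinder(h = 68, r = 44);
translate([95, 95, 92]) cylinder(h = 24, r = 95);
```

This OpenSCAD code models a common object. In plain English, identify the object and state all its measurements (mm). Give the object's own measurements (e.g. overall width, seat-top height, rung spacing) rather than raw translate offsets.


A spool: two coaxial disc flanges of radius 95 mm and thickness 24 mm, joined by a core cylinder of radius 44 mm and height 68 mm. The lower flange rests on z = 0 and the three cylinders share a vertical axis.


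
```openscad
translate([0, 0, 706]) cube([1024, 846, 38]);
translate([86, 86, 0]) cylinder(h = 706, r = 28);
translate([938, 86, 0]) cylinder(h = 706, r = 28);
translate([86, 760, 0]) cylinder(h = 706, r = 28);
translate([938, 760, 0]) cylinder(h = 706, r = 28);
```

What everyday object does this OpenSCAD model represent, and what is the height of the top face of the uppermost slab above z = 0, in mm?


A table. The table height is 744 mm.

A 1024×846×38 slab sits at z = 706 on four Ø56 mm round legs — a table. The top surface is at 706 + 38 = 744 mm.


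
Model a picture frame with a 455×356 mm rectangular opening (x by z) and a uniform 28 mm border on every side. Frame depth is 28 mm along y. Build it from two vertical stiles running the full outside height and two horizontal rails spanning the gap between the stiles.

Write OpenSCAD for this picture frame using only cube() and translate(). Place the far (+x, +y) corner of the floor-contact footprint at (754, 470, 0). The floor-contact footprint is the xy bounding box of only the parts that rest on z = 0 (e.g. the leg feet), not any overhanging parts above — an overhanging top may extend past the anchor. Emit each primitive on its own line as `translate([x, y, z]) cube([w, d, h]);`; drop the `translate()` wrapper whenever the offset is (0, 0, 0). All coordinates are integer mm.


translate([243, 442, 0]) cube([28, 28, 412]);
translate([726, 442, 0]) cube([28, 28, 412]);
translate([271, 442, 0]) cube([455, 28, 28]);
translate([271, 442, 384]) cube([455, 28, 28]);


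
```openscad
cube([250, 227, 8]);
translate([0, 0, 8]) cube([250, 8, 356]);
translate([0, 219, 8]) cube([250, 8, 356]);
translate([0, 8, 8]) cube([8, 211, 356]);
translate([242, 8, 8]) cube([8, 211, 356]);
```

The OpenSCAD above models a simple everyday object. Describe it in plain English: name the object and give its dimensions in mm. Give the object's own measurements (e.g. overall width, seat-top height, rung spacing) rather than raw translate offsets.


An open-topped rectangular box: outside dimensions 250×227×364 mm, with a uniform wall and base thickness of 8 mm. The base is a full 250×227 slab on the floor; four walls sit on top of the base. The front and back walls (the −y and +y sides) span the full width; the two side walls fit between them.


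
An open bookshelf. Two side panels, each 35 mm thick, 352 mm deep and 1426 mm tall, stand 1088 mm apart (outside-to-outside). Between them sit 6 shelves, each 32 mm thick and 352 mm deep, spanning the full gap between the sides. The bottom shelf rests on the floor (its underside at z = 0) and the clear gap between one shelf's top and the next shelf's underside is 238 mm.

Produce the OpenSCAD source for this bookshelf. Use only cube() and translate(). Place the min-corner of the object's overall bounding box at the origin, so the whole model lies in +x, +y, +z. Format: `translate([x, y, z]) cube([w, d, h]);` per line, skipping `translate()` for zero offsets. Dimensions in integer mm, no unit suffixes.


cube([35, 352, 1426]);
translate([1053, 0, 0]) cube([35, 352, 1426]);
translate([35, 0, 0]) cube([1018, 352, 32]);
translate([35, 0, 270]) cube([1018, 352, 32]);
translate([35, 0, 540]) cube([1018, 352, 32]);
translate([35, 0, 810]) cube([1018, 352, 32]);
translate([35, 0, 1080]) cube([1018, 352, 32]);
translate([35, 0, 1350]) cube([1018, 352, 32]);


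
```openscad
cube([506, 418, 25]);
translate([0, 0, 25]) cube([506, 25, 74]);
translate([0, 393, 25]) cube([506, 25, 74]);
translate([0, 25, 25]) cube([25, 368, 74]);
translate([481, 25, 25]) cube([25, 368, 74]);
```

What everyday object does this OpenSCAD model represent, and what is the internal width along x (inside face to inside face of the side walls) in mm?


An open box. The internal width is 456 mm.

A 506×418 base slab with four walls standing on it — an open box. The base is 506 mm wide and the walls are 25 mm thick, so the internal width is 506 − 2 × 25 = 456 mm.


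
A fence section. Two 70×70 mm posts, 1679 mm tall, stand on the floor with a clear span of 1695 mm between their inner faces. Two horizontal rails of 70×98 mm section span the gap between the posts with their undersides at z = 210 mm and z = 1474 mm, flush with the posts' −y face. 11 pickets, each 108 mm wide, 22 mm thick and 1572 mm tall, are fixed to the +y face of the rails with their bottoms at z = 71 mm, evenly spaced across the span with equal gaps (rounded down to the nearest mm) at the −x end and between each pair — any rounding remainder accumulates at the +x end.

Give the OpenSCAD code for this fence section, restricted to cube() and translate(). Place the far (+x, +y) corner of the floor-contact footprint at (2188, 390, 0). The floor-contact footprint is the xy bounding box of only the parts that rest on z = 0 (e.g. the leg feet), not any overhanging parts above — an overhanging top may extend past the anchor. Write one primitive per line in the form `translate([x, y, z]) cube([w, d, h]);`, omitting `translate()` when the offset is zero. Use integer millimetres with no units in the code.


translate([353, 320, 0]) cube([70, 70, 1679]);
translate([2118, 320, 0]) cube([70, 70, 1679]);
translate([423, 320, 210]) cube([1695, 70, 98]);
translate([423, 320, 1474]) cube([1695, 70, 98]);
translate([465, 390, 71]) cube([108, 22, 1572]);
translate([615, 390, 71]) cube([108, 22, 1572]);
translate([765, 390, 71]) cube([108, 22, 1572]);
translate([915, 390, 71]) cube([108, 22, 1572]);
translate([1065, 390, 71]) cube([108, 22, 1572]);
translate([1215, 390, 71]) cube([108, 22, 1572]);
translate([1365, 390, 71]) cube([108, 22, 1572]);
translate([1515, 390, 71]) cube([108, 22, 1572]);
translate([1665, 390, 71]) cube([108, 22, 1572]);
translate([1815, 390, 71]) cube([108, 22, 1572]);
translate([1965, 390, 71]) cube([108, 22, 1572]);


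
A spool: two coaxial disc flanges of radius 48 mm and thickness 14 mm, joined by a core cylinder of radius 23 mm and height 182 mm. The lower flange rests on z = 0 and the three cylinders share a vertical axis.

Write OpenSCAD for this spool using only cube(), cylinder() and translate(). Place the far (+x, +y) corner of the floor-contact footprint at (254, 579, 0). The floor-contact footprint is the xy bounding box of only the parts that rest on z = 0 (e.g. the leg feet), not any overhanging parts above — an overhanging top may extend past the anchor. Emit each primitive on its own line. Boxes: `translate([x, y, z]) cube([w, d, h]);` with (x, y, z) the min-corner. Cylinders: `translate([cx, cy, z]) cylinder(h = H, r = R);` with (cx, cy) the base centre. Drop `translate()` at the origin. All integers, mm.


translate([206, 531, 0]) cylinder(h = 14, r = 48);
translate([206, 531, 14]) cylinder(h = 182, r = 23);
translate([206, 531, 196]) cylinder(h = 14, r = 48);


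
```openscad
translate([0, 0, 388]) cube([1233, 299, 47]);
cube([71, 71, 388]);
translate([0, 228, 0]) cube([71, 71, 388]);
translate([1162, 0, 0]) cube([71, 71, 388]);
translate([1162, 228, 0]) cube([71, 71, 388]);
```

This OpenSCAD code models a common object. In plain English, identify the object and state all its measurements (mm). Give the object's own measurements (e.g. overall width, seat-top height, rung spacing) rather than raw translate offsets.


A long wooden bench with a 1233 mm (x) × 299 mm (y) seat, 47 mm thick, its top surface 435 mm above the floor. Four 71 mm square legs at the seat corners, flush with the edges, run from z = 0 to the seat underside.


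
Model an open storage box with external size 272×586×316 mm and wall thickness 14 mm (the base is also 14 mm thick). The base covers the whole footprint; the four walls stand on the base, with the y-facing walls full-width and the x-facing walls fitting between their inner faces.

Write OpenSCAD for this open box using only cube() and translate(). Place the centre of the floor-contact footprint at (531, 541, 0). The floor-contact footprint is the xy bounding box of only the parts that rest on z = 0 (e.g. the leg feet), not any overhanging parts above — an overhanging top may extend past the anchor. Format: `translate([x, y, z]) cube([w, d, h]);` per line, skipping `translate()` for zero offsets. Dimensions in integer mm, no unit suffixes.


translate([395, 248, 0]) cube([272, 586, 14]);
translate([395, 248, 14]) cube([272, 14, 302]);
translate([395, 820, 14]) cube([272, 14, 302]);
translate([395, 262, 14]) cube([14, 558, 302]);
translate([653, 262, 14]) cube([14, 558, 302]);


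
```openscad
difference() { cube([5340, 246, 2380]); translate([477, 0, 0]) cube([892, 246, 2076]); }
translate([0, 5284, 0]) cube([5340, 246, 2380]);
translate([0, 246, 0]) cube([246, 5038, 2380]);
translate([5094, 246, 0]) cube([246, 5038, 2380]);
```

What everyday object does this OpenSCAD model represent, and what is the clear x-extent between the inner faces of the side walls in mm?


A single room. The interior width is 4848 mm.

Four walls enclosing a rectangle with a door in the front wall — a room. Outside width 5340 minus two 246 mm walls gives 4848 mm.


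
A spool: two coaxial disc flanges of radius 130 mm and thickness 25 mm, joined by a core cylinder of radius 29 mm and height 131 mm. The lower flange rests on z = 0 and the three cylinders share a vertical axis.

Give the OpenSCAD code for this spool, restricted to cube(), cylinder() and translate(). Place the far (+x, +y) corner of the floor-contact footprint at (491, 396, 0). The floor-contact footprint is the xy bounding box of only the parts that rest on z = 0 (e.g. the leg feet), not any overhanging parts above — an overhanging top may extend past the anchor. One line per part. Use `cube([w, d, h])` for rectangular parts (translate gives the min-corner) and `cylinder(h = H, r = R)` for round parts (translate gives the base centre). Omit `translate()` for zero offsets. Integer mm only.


translate([361, 266, 0]) cylinder(h = 25, r = 130);
translate([361, 266, 25]) cylinder(h = 131, r = 29);
translate([361, 266, 156]) cylinder(h = 25, r = 130);


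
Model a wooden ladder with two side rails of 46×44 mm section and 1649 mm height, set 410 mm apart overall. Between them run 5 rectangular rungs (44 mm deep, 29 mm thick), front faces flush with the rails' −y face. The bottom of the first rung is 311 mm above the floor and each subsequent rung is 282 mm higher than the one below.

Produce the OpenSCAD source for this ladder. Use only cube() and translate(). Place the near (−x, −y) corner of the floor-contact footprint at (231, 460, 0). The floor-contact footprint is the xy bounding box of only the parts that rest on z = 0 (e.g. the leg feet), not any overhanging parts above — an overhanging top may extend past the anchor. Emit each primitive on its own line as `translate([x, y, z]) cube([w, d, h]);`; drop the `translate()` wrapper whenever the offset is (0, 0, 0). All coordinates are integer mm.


translate([231, 460, 0]) cube([46, 44, 1649]);
translate([595, 460, 0]) cube([46, 44, 1649]);
translate([277, 460, 311]) cube([318, 44, 29]);
translate([277, 460, 593]) cube([318, 44, 29]);
translate([277, 460, 875]) cube([318, 44, 29]);
translate([277, 460, 1157]) cube([318, 44, 29]);
translate([277, 460, 1439]) cube([318, 44, 29]);


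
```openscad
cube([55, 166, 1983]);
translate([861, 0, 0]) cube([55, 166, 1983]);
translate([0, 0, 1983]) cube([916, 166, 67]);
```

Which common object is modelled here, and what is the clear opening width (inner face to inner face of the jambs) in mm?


A door frame. The clear opening width is 806 mm.

Two 1983 mm tall posts with a header on top — a door frame. The left jamb is 55 mm wide at x = 0; the right jamb starts at x = 861. The clear opening is 861 − 55 = 806 mm.


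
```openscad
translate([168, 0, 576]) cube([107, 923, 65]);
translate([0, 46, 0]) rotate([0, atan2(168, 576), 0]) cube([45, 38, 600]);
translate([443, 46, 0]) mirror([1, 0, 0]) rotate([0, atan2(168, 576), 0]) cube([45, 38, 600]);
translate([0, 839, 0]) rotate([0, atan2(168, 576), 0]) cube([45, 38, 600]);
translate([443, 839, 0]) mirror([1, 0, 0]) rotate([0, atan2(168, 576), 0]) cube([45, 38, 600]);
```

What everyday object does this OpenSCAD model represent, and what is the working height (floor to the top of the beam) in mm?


A sawhorse. The overall height is 641 mm.

A beam across two mirrored pairs of raked legs — a sawhorse. The beam's underside is at z = 576 (matching the legs' vertical rise in atan2(168, 576)) and the beam is 65 mm tall, so its top is at 576 + 65 = 641 mm. The raked legs top out at the beam's underside, so that is the highest point.


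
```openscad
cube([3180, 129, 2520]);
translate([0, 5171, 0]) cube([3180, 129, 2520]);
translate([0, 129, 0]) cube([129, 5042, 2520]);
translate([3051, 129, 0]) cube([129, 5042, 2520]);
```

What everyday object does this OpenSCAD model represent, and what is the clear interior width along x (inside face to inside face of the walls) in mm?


A house (or room) frame. The interior width is 2922 mm.

Four 2520 mm walls enclosing a rectangle with no floor or roof — a room or house frame. Outside width is 3180 mm and wall thickness is 129 mm, so the interior width is 3180 − 2 × 129 = 2922 mm.


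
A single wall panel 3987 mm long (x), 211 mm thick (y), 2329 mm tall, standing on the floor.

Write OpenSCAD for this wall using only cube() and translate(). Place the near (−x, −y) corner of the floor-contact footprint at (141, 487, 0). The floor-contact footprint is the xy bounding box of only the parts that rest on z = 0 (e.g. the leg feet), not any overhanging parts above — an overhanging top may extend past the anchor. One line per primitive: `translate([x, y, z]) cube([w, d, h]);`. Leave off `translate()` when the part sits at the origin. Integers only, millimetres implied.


translate([141, 487, 0]) cube([3987, 211, 2329]);


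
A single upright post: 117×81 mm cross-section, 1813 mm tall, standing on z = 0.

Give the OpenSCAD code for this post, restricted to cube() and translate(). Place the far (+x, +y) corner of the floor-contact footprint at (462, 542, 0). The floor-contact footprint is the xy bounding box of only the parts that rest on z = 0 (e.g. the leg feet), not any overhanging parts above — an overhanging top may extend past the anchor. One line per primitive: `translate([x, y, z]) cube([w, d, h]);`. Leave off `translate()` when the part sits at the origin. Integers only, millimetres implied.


translate([345, 461, 0]) cube([117, 81, 1813]);


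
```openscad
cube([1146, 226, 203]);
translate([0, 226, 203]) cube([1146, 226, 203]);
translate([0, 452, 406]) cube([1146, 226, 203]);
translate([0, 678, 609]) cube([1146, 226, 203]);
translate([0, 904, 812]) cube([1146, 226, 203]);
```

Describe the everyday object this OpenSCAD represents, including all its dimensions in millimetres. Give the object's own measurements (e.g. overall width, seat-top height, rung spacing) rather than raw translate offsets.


A straight staircase of 5 solid steps. Each step is 1146 mm wide (x), 226 mm deep (y, the going) and 203 mm tall (the rise). The first step rests on the floor; each subsequent step sits one going further in +y and one rise higher in +z, directly behind and above the previous step with no overlap.


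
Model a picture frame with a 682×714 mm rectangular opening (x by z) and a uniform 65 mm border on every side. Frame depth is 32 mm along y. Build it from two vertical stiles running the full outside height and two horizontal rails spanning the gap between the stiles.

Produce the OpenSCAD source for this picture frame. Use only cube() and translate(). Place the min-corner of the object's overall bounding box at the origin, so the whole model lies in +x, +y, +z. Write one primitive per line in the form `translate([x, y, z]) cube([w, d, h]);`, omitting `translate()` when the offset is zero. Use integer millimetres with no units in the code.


cube([65, 32, 844]);
translate([747, 0, 0]) cube([65, 32, 844]);
translate([65, 0, 0]) cube([682, 32, 65]);
translate([65, 0, 779]) cube([682, 32, 65]);


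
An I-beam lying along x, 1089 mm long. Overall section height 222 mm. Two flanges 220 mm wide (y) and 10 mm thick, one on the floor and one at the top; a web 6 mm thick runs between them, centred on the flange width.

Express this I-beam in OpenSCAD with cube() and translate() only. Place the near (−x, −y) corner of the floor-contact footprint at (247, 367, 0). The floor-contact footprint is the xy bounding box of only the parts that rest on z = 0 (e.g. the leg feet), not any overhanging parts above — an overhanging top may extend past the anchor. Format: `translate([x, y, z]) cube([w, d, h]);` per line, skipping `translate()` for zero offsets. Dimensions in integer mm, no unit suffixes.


translate([247, 367, 0]) cube([1089, 220, 10]);
translate([247, 474, 10]) cube([1089, 6, 202]);
translate([247, 367, 212]) cube([1089, 220, 10]);


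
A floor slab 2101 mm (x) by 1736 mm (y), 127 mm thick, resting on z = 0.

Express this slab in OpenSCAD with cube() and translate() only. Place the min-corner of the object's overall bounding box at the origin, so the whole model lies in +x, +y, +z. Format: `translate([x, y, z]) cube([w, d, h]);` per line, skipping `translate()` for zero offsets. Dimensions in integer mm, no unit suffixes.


cube([2101, 1736, 127]);


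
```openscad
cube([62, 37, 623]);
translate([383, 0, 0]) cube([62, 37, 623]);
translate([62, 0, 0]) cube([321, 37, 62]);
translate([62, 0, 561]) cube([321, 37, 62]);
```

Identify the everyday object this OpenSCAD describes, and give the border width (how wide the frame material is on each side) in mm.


A picture frame. The border width is 62 mm.

Four thin pieces enclosing a rectangular opening — a picture frame. The two full-height stiles are 623 mm tall; the top rail sits at z = 561 and is 62 mm tall, so the border above the opening is 623 − 561 = 62 mm, matching the stile x-width.


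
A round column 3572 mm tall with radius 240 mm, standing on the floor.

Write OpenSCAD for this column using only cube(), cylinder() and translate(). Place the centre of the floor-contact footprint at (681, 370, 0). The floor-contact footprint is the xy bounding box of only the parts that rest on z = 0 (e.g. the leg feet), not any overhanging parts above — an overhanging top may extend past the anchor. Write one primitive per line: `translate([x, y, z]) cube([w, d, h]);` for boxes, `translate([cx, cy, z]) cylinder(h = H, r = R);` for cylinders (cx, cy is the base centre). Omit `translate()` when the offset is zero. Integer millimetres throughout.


translate([681, 370, 0]) cylinder(h = 3572, r = 240);


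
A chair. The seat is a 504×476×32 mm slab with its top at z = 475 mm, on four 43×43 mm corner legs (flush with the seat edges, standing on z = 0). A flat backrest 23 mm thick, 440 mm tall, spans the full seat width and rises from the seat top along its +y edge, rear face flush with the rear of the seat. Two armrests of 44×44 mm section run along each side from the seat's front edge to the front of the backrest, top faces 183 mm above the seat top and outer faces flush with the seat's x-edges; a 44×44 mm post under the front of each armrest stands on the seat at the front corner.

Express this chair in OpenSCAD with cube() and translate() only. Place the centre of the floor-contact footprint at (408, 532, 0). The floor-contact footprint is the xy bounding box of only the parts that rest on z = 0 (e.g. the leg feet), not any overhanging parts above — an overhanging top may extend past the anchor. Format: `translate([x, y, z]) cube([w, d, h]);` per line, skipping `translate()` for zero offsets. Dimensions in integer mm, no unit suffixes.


// leg_h = 475 - 32 = 443
// arm post h = 183 - 44 = 139
translate([156, 294, 443]) cube([504, 476, 32]);
translate([156, 294, 0]) cube([43, 43, 443]);
translate([617, 294, 0]) cube([43, 43, 443]);
translate([156, 727, 0]) cube([43, 43, 443]);
translate([617, 727, 0]) cube([43, 43, 443]);
translate([156, 747, 475]) cube([504, 23, 440]);
translate([156, 294, 614]) cube([44, 453, 44]);
translate([616, 294, 614]) cube([44, 453, 44]);
translate([156, 294, 475]) cube([44, 44, 139]);
translate([616, 294, 475]) cube([44, 44, 139]);


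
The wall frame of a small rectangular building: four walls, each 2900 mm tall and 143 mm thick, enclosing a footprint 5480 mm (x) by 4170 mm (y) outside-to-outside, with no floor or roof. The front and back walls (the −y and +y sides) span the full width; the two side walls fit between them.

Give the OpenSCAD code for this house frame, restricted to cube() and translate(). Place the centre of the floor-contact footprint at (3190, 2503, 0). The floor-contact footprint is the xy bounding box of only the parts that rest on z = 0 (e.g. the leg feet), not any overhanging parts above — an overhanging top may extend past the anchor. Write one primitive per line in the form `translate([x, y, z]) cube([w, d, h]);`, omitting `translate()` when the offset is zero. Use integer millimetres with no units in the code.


translate([450, 418, 0]) cube([5480, 143, 2900]);
translate([450, 4445, 0]) cube([5480, 143, 2900]);
translate([450, 561, 0]) cube([143, 3884, 2900]);
translate([5787, 561, 0]) cube([143, 3884, 2900]);


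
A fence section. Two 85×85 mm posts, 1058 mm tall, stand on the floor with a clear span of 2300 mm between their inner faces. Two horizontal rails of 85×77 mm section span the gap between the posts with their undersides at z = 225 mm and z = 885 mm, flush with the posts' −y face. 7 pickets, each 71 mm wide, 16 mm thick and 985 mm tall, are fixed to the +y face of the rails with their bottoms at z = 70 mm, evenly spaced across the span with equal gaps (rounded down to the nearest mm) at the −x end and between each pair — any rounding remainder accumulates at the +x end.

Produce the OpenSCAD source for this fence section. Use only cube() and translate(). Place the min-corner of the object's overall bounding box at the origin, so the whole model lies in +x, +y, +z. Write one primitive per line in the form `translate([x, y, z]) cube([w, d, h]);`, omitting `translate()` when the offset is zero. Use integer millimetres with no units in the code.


cube([85, 85, 1058]);
translate([2385, 0, 0]) cube([85, 85, 1058]);
translate([85, 0, 225]) cube([2300, 85, 77]);
translate([85, 0, 885]) cube([2300, 85, 77]);
translate([310, 85, 70]) cube([71, 16, 985]);
translate([606, 85, 70]) cube([71, 16, 985]);
translate([902, 85, 70]) cube([71, 16, 985]);
translate([1198, 85, 70]) cube([71, 16, 985]);
translate([1494, 85, 70]) cube([71, 16, 985]);
translate([1790, 85, 70]) cube([71, 16, 985]);
translate([2086, 85, 70]) cube([71, 16, 985]);


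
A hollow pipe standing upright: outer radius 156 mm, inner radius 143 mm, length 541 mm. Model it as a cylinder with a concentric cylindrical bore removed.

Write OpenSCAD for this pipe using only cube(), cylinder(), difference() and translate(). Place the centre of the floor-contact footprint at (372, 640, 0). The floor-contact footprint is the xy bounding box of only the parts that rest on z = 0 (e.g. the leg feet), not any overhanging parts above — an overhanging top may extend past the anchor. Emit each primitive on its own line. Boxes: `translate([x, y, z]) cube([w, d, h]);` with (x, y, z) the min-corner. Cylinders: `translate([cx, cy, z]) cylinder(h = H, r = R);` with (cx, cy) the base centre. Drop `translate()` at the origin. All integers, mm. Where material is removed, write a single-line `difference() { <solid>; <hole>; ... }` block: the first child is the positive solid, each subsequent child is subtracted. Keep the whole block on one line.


difference() { translate([372, 640, 0]) cylinder(h = 541, r = 156); translate([372, 640, 0]) cylinder(h = 541, r = 143); }


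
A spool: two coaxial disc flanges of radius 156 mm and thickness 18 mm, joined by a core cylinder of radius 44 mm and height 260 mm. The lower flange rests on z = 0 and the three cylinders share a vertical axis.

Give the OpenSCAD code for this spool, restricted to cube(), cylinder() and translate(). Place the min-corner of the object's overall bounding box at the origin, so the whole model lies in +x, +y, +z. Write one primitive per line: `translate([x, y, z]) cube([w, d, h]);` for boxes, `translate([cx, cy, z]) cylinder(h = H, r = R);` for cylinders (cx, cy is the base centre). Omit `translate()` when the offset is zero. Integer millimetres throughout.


translate([156, 156, 0]) cylinder(h = 18, r = 156);
translate([156, 156, 18]) cylinder(h = 260, r = 44);
translate([156, 156, 278]) cylinder(h = 18, r = 156);


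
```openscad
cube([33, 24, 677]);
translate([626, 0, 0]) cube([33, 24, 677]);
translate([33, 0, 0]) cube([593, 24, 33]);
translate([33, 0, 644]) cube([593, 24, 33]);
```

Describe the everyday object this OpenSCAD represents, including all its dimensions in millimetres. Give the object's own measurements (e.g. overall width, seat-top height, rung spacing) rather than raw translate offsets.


A rectangular picture frame lying in the x–z plane (depth along y). The opening is 593 mm wide (x) by 611 mm tall (z), surrounded by a border 33 mm wide on all four sides. The frame is 24 mm deep and is made of two full-height vertical stiles with two horizontal rails fitted between them.


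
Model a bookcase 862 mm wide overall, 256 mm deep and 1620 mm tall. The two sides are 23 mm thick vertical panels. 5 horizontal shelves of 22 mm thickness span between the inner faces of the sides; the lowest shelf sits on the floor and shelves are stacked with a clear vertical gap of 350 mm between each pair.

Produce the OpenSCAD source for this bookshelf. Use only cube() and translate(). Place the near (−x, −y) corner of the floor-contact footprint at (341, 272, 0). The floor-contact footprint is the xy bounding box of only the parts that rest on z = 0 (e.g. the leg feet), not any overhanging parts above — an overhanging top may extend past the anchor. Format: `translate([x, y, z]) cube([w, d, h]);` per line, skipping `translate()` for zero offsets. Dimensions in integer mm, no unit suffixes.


translate([341, 272, 0]) cube([23, 256, 1620]);
translate([1180, 272, 0]) cube([23, 256, 1620]);
translate([364, 272, 0]) cube([816, 256, 22]);
translate([364, 272, 372]) cube([816, 256, 22]);
translate([364, 272, 744]) cube([816, 256, 22]);
translate([364, 272, 1116]) cube([816, 256, 22]);
translate([364, 272, 1488]) cube([816, 256, 22]);


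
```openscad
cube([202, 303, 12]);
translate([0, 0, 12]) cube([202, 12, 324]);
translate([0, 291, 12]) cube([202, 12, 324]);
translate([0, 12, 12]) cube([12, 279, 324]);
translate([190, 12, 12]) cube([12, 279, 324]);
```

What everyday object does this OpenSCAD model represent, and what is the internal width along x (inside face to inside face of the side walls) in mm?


An open box. The internal width is 178 mm.

A 202×303 base slab with four walls standing on it — an open box. The base is 202 mm wide and the walls are 12 mm thick, so the internal width is 202 − 2 × 12 = 178 mm.


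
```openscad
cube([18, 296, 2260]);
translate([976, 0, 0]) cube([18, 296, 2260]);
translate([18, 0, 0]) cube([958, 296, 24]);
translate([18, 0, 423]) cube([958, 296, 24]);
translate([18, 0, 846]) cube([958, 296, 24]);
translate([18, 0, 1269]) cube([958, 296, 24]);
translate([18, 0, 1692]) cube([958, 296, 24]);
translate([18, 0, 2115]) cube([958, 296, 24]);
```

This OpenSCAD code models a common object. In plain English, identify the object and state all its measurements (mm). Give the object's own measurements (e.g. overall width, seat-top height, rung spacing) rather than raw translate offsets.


An open bookshelf. Two side panels, each 18 mm thick, 296 mm deep and 2260 mm tall, stand 994 mm apart (outside-to-outside). Between them sit 6 shelves, each 24 mm thick and 296 mm deep, spanning the full gap between the sides. The bottom shelf rests on the floor (its underside at z = 0) and the clear gap between one shelf's top and the next shelf's underside is 399 mm.


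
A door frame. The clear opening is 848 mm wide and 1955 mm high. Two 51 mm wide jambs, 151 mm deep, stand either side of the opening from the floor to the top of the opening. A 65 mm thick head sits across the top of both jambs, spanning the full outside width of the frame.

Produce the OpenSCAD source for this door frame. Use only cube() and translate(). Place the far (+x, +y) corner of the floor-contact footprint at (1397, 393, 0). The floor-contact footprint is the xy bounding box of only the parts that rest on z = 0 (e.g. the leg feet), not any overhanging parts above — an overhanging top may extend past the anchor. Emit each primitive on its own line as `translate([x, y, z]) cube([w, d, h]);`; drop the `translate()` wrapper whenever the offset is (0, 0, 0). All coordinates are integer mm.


translate([447, 242, 0]) cube([51, 151, 1955]);
translate([1346, 242, 0]) cube([51, 151, 1955]);
translate([447, 242, 1955]) cube([950, 151, 65]);


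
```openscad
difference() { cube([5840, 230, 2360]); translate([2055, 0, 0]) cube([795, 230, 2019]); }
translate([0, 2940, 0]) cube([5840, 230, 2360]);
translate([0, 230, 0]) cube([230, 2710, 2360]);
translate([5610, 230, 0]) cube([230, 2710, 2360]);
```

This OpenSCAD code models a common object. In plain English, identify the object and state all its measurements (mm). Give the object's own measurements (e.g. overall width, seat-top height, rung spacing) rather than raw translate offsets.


A single room: four walls, each 2360 mm tall and 230 mm thick, enclosing an outside footprint 5840×3170 mm (x × y), no floor or roof. The front and back walls (−y and +y sides) run the full x-width; the side walls fit between their inner faces. A door opening 795 mm wide and 2019 mm tall is cut through the front wall from the floor up, its −x edge 2055 mm from the wall's −x end.


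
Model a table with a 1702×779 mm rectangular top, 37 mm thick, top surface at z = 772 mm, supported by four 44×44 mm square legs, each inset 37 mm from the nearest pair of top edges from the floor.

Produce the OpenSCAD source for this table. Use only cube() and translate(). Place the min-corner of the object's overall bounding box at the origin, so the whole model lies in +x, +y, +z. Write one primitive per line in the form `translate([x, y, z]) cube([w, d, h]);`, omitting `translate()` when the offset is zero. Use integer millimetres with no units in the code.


translate([0, 0, 735]) cube([1702, 779, 37]);
translate([37, 37, 0]) cube([44, 44, 735]);
translate([1621, 37, 0]) cube([44, 44, 735]);
translate([37, 698, 0]) cube([44, 44, 735]);
translate([1621, 698, 0]) cube([44, 44, 735]);


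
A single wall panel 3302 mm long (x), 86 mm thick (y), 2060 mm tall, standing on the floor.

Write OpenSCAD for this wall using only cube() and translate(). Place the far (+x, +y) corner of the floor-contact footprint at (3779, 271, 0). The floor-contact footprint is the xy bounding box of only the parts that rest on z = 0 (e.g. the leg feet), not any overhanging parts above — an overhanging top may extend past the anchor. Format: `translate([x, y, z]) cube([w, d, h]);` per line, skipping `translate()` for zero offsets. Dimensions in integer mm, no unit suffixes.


translate([477, 185, 0]) cube([3302, 86, 2060]);


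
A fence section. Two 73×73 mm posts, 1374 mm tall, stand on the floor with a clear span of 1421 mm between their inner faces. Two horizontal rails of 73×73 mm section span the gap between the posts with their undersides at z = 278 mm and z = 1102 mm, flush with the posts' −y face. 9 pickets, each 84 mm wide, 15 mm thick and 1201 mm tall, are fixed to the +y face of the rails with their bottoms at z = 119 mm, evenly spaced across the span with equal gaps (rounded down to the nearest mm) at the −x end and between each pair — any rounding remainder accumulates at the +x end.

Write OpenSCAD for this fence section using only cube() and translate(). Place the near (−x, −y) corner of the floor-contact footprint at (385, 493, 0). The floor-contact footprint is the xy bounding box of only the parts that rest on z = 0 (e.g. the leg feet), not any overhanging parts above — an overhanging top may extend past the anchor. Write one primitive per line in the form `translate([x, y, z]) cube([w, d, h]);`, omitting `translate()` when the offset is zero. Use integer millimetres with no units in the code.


translate([385, 493, 0]) cube([73, 73, 1374]);
translate([1879, 493, 0]) cube([73, 73, 1374]);
translate([458, 493, 278]) cube([1421, 73, 73]);
translate([458, 493, 1102]) cube([1421, 73, 73]);
translate([524, 566, 119]) cube([84, 15, 1201]);
translate([674, 566, 119]) cube([84, 15, 1201]);
translate([824, 566, 119]) cube([84, 15, 1201]);
translate([974, 566, 119]) cube([84, 15, 1201]);
translate([1124, 566, 119]) cube([84, 15, 1201]);
translate([1274, 566, 119]) cube([84, 15, 1201]);
translate([1424, 566, 119]) cube([84, 15, 1201]);
translate([1574, 566, 119]) cube([84, 15, 1201]);
translate([1724, 566, 119]) cube([84, 15, 1201]);


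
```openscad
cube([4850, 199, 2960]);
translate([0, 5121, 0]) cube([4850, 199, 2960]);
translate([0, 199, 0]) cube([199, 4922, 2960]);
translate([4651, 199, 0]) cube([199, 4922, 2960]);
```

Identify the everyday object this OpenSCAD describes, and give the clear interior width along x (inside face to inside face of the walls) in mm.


A house (or room) frame. The interior width is 4452 mm.

Four 2960 mm walls enclosing a rectangle with no floor or roof — a room or house frame. Outside width is 4850 mm and wall thickness is 199 mm, so the interior width is 4850 − 2 × 199 = 4452 mm.


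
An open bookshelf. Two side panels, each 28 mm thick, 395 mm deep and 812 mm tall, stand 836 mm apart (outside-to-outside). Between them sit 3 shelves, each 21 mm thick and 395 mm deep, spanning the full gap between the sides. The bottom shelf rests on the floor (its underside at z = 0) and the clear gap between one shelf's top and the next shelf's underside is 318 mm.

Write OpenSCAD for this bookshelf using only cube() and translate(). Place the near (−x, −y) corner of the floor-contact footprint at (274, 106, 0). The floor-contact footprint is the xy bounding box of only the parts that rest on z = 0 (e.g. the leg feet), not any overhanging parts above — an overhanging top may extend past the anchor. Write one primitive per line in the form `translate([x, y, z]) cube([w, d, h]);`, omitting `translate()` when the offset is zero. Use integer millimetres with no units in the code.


translate([274, 106, 0]) cube([28, 395, 812]);
translate([1082, 106, 0]) cube([28, 395, 812]);
translate([302, 106, 0]) cube([780, 395, 21]);
translate([302, 106, 339]) cube([780, 395, 21]);
translate([302, 106, 678]) cube([780, 395, 21]);


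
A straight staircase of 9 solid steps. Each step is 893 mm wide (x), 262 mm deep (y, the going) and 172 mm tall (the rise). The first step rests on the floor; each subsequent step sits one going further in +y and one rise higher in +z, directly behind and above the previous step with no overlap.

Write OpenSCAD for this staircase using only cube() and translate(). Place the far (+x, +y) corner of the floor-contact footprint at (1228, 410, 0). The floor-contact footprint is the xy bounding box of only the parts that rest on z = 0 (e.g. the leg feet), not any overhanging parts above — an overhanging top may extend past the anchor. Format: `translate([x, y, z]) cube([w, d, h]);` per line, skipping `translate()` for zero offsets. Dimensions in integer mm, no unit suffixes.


translate([335, 148, 0]) cube([893, 262, 172]);
translate([335, 410, 172]) cube([893, 262, 172]);
translate([335, 672, 344]) cube([893, 262, 172]);
translate([335, 934, 516]) cube([893, 262, 172]);
translate([335, 1196, 688]) cube([893, 262, 172]);
translate([335, 1458, 860]) cube([893, 262, 172]);
translate([335, 1720, 1032]) cube([893, 262, 172]);
translate([335, 1982, 1204]) cube([893, 262, 172]);
translate([335, 2244, 1376]) cube([893, 262, 172]);


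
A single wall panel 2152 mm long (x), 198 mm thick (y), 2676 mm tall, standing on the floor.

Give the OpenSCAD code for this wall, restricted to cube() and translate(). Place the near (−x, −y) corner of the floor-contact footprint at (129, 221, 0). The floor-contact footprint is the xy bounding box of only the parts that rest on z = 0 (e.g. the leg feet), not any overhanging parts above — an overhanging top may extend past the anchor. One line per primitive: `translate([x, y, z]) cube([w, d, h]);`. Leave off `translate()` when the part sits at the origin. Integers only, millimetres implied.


translate([129, 221, 0]) cube([2152, 198, 2676]);


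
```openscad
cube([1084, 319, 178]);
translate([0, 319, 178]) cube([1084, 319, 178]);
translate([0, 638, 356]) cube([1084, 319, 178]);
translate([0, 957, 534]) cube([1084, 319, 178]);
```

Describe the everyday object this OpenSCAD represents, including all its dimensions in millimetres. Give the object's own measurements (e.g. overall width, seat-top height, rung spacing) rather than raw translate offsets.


A straight staircase of 4 solid steps. Each step is 1084 mm wide (x), 319 mm deep (y, the going) and 178 mm tall (the rise). The first step rests on the floor; each subsequent step sits one going further in +y and one rise higher in +z, directly behind and above the previous step with no overlap.


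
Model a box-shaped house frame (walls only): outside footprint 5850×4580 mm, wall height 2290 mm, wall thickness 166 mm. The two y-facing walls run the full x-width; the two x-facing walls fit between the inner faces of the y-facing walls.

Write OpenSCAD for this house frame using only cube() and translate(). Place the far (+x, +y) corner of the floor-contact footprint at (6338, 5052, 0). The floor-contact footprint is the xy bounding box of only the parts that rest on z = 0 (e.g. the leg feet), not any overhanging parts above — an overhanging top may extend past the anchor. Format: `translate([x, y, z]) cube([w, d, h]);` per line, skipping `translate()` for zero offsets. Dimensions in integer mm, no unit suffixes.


translate([488, 472, 0]) cube([5850, 166, 2290]);
translate([488, 4886, 0]) cube([5850, 166, 2290]);
translate([488, 638, 0]) cube([166, 4248, 2290]);
translate([6172, 638, 0]) cube([166, 4248, 2290]);


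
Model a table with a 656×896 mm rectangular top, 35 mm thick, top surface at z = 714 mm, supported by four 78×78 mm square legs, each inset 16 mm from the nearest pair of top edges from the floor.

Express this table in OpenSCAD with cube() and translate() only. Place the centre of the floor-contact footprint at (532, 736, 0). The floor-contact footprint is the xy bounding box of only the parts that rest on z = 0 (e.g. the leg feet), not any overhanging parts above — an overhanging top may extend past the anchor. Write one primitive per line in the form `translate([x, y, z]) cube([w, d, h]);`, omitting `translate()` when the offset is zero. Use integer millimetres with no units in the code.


translate([204, 288, 679]) cube([656, 896, 35]);
translate([220, 304, 0]) cube([78, 78, 679]);
translate([766, 304, 0]) cube([78, 78, 679]);
translate([220, 1090, 0]) cube([78, 78, 679]);
translate([766, 1090, 0]) cube([78, 78, 679]);
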